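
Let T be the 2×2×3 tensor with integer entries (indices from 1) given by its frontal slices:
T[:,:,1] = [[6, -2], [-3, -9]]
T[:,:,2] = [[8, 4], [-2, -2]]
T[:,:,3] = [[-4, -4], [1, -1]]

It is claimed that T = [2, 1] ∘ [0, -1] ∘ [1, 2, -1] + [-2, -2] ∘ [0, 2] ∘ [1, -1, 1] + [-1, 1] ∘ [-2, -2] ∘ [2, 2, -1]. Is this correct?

Reconstruct entry (1,1,1) from the claimed factors: Σₗ aₗ[1]bₗ[1]cₗ[1] = (2)·(0)·(1) + (-2)·(0)·(1) + (-1)·(-2)·(2) = 4, but T[1,1,1] = 6. The claim is false.

No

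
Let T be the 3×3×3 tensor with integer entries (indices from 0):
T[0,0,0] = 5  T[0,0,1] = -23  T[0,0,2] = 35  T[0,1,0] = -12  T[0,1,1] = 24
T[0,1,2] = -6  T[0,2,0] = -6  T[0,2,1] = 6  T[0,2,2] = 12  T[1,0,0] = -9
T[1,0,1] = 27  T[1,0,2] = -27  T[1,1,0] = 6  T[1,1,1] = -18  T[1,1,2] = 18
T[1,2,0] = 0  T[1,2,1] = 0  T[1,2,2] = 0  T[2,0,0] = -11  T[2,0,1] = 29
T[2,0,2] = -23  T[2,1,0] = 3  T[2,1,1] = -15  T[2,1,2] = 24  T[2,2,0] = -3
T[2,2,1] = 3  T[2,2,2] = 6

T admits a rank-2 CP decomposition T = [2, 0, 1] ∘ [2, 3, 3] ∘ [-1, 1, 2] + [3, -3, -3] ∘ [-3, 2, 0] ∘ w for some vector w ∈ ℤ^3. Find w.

w = [-1, 3, -3]

Subtract the known terms from T to get the rank-1 residual R = [3, -3, -3] ∘ [-3, 2, 0] ∘ w, so R[i,j,k] = a[i]·b[j]·w[k]. Pick indices with nonzero a[0]·b[0] = (3)·(-3) = -9. Only the fibre through (0,0,·) is needed: R[0,0,:] = T[0,0,:] − Σₗ aₗ[0]bₗ[0]cₗ = [5, -23, 35] − (2)·(2)·[-1, 1, 2] = [9, -27, 27]. Then w[k] = R[0,0,k] / -9 for each k, giving w = [9, -27, 27] / -9 = [-1, 3, -3].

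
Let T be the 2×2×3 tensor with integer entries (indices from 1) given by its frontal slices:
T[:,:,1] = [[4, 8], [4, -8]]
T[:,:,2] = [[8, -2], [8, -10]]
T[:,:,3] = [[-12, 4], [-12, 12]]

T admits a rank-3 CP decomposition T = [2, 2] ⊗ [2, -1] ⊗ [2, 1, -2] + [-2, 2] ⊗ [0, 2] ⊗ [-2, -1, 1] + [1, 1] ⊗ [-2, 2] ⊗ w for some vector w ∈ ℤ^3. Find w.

Subtract the known terms from T to get the rank-1 residual R = [1, 1] ⊗ [-2, 2] ⊗ w, so R[i,j,k] = a[i]·b[j]·w[k]. Pick indices with nonzero a[1]·b[1] = (1)·(-2) = -2. Only the fibre through (1,1,·) is needed: R[1,1,:] = T[1,1,:] − Σₗ aₗ[1]bₗ[1]cₗ = [4, 8, -12] − (2)·(2)·[2, 1, -2] − (-2)·(0)·[-2, -1, 1] = [-4, 4, -4]. Then w[k] = R[1,1,k] / -2 for each k, giving w = [-4, 4, -4] / -2 = [2, -2, 2].

w = [2, -2, 2]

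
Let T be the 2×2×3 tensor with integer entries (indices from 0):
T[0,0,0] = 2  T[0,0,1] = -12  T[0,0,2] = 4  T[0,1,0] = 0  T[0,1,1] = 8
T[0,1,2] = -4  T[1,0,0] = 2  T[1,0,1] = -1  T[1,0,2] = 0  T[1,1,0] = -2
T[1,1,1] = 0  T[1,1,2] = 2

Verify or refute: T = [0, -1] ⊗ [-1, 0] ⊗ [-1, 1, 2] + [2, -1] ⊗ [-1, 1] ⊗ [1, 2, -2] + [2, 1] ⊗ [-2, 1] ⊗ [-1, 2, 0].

Reconstruct entrywise from the claimed factors. For example, T[1,0,1] = -1 and Σₗ aₗ[1]bₗ[0]cₗ[1] = (-1)·(-1)·(1) + (-1)·(-1)·(2) + (1)·(-2)·(2) = -1; checking all 12 entries, every one matches. The claim holds.

Yes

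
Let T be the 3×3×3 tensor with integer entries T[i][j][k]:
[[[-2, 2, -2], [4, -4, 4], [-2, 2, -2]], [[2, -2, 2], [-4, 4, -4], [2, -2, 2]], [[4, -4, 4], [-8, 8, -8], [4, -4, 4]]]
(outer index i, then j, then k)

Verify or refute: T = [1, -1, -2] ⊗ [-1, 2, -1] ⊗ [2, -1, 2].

Reconstruct entry (0,0,1) from the claimed factors: Σₗ aₗ[0]bₗ[0]cₗ[1] = (1)·(-1)·(-1) = 1, but T[0,0,1] = 2. The claim is false.

No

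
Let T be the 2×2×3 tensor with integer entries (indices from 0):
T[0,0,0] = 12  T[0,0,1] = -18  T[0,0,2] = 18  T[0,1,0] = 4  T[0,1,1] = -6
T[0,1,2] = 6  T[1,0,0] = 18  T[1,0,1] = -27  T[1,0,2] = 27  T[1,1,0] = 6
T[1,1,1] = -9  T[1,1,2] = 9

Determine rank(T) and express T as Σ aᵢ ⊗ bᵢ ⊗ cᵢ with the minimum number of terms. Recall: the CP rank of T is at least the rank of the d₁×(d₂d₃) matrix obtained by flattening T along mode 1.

rank(T) = 1

Lower bound: T ≠ 0 (e.g. T[0,0,0] = 12), so rank(T) ≥ 1.
Upper bound: if T = a ⊗ b ⊗ c then every fibre of T is a multiple of the corresponding factor, so read the factors off the fibres through the nonzero entry T[0,0,0] = 12.
The mode-1 fibre T[:,0,0] = [12, 18] gives a = [2, 3] (primitive direction); the mode-2 fibre T[0,:,0] = [12, 4] gives b = [3, 1]; then c[k] = T[0,0,k] / (a[0]·b[0]) = [12, -18, 18] / 6 = [2, -3, 3].
Expanding [2, 3] ⊗ [3, 1] ⊗ [2, -3, 3] reproduces all 12 entries of T, so T = [2, 3] ⊗ [3, 1] ⊗ [2, -3, 3] and rank(T) ≤ 1.
These bounds meet, so rank(T) = 1.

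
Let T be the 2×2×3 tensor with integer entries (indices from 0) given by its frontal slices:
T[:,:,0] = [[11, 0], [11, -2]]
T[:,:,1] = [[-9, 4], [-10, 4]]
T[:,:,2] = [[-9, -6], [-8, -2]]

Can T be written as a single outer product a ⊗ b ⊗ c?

The mode-3 unfolding of T (rows indexed by k, columns by (i,j) = (0,0), (0,1), (1,0), (1,1)) is [[11, 0, 11, -2], [-9, 4, -10, 4], [-9, -6, -8, -2]].
There the 3×3 minor on rows k ∈ {0, 1, 2}, columns (i,j) ∈ {(0,0), (0,1), (1,0)} is det [[11, 0, 11], [-9, 4, -10], [-9, -6, -8]] = -22 ≠ 0, so this unfolding has rank ≥ 3; CP rank is at least every unfolding rank, so rank(T) ≥ 3.
In particular rank(T) ≥ 3 > 1, so T is not rank-1.

No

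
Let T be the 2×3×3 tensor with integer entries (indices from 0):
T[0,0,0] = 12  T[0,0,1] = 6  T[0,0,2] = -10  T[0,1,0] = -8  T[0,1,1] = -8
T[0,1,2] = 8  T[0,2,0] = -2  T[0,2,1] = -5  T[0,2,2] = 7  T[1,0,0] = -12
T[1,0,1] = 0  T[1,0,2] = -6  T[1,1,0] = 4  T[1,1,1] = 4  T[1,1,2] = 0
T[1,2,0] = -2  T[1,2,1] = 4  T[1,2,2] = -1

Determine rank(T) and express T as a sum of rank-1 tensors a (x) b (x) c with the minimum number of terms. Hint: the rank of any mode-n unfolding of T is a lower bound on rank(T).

rank(T) = 3

Lower bound: the mode-3 unfolding of T (rows indexed by k, columns by (i,j) = (0,0), (0,1), (0,2), (1,0), (1,1), (1,2)) is [[12, -8, -2, -12, 4, -2], [6, -8, -5, 0, 4, 4], [-10, 8, 7, -6, 0, -1]].
There the 3×3 minor on rows k ∈ {0, 1, 2}, columns (i,j) ∈ {(0,0), (0,1), (0,2)} is det [[12, -8, -2], [6, -8, -5], [-10, 8, 7]] = -192 ≠ 0, so this unfolding has rank ≥ 3; CP rank is at least every unfolding rank, so rank(T) ≥ 3. (Unfolding ranks only ever bound the CP rank from below — rank(T) can be strictly larger than all of them — so the matching upper bound has to come from an explicit 3-term decomposition.)
Upper bound: T is a sum of 3 rank-1 terms, T = [1, -2] (x) [2, 0, 1] (x) [2, -1, 1] + [2, -1] (x) [2, -2, -1] (x) [2, 2, -1] + [2, 1] (x) [2, -1, -1] (x) [0, 0, -2] (written with every a and b primitive with positive leading entry and the scale carried by c; CP decompositions are not unique, and this one is verified by expanding entrywise), so rank(T) ≤ 3.
These bounds meet, so rank(T) = 3.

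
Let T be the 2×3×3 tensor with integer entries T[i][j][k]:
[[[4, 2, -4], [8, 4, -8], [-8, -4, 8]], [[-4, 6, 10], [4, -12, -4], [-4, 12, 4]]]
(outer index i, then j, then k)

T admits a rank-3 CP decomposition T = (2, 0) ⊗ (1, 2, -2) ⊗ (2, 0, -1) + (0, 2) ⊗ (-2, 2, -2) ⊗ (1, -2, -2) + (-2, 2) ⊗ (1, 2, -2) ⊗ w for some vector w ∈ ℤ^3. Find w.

w = (0, -1, 1)

Subtract the known terms from T to get the rank-1 residual R = (-2, 2) ⊗ (1, 2, -2) ⊗ w, so R[i,j,k] = a[i]·b[j]·w[k]. Pick indices with nonzero a[0]·b[0] = (-2)·(1) = -2. Only the fibre through (0,0,·) is needed: R[0,0,:] = T[0,0,:] − Σₗ aₗ[0]bₗ[0]cₗ = [4, 2, -4] − (2)·(1)·(2, 0, -1) − (0)·(-2)·(1, -2, -2) = [0, 2, -2]. Then w[k] = R[0,0,k] / -2 for each k, giving w = [0, 2, -2] / -2 = (0, -1, 1).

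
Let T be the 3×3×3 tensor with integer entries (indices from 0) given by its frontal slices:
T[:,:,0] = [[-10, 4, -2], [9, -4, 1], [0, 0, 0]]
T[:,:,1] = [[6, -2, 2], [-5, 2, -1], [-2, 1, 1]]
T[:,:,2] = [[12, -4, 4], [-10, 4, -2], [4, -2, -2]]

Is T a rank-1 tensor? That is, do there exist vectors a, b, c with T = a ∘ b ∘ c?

The mode-3 unfolding of T (rows indexed by k, columns by (i,j) = (0,0), (0,1), (0,2), (1,0), (1,1), (1,2), (2,0), (2,1), (2,2)) is [[-10, 4, -2, 9, -4, 1, 0, 0, 0], [6, -2, 2, -5, 2, -1, -2, 1, 1], [12, -4, 4, -10, 4, -2, 4, -2, -2]].
There the 3×3 minor on rows k ∈ {0, 1, 2}, columns (i,j) ∈ {(0,0), (0,1), (2,0)} is det [[-10, 4, 0], [6, -2, -2], [12, -4, 4]] = -32 ≠ 0, so this unfolding has rank ≥ 3; CP rank is at least every unfolding rank, so rank(T) ≥ 3.
In particular rank(T) ≥ 3 > 1, so T is not rank-1.

No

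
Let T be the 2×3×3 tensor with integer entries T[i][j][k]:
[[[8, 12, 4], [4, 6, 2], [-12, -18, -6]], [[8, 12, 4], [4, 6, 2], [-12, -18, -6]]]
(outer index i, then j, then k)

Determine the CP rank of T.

Lower bound: T ≠ 0 (e.g. T[0,0,0] = 8), so rank(T) ≥ 1.
Upper bound: if T = a ⊗ b ⊗ c then every fibre of T is a multiple of the corresponding factor, so read the factors off the fibres through the nonzero entry T[0,0,0] = 8.
The mode-1 fibre T[:,0,0] = [8, 8] gives a = [1, 1] (primitive direction); the mode-2 fibre T[0,:,0] = [8, 4, -12] gives b = [2, 1, -3]; then c[k] = T[0,0,k] / (a[0]·b[0]) = [8, 12, 4] / 2 = [4, 6, 2].
Expanding [1, 1] ⊗ [2, 1, -3] ⊗ [4, 6, 2] reproduces all 18 entries of T, so T = [1, 1] ⊗ [2, 1, -3] ⊗ [4, 6, 2] and rank(T) ≤ 1.
These bounds meet, so rank(T) = 1.
Check entry T[1,2,0] = -12: (1)·(-3)·(4) = -12.

1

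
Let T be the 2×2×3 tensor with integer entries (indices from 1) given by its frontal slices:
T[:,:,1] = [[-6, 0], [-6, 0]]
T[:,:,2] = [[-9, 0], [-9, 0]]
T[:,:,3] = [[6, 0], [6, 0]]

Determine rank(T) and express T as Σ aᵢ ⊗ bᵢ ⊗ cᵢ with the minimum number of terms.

rank(T) = 1

Lower bound: T ≠ 0 (e.g. T[1,1,1] = -6), so rank(T) ≥ 1.
Upper bound: if T = a ⊗ b ⊗ c then every fibre of T is a multiple of the corresponding factor, so read the factors off the fibres through the nonzero entry T[1,1,1] = -6.
The mode-1 fibre T[:,1,1] = [-6, -6] gives a = (1, 1) (primitive direction); the mode-2 fibre T[1,:,1] = [-6, 0] gives b = (1, 0); then c[k] = T[1,1,k] / (a[1]·b[1]) = [-6, -9, 6] / 1 = (-6, -9, 6).
Expanding (1, 1) ⊗ (1, 0) ⊗ (-6, -9, 6) reproduces all 12 entries of T, so T = (1, 1) ⊗ (1, 0) ⊗ (-6, -9, 6) and rank(T) ≤ 1.
These bounds meet, so rank(T) = 1.
Check entry T[1,1,1] = -6: (1)·(1)·(-6) = -6.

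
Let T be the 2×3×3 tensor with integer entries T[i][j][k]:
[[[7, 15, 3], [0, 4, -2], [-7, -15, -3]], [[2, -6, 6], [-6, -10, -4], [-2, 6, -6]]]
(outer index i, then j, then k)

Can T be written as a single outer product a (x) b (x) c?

No

The mode-2 unfolding of T (rows indexed by j, columns by (i,k) = (0,0), (0,1), (0,2), (1,0), (1,1), (1,2)) is [[7, 15, 3, 2, -6, 6], [0, 4, -2, -6, -10, -4], [-7, -15, -3, -2, 6, -6]].
There the 2×2 minor on rows j ∈ {0, 1}, columns (i,k) ∈ {(0,0), (0,1)} is det [[7, 15], [0, 4]] = 28 ≠ 0, so this unfolding has rank ≥ 2; CP rank is at least every unfolding rank, so rank(T) ≥ 2.
In particular rank(T) ≥ 2 > 1, so T is not rank-1.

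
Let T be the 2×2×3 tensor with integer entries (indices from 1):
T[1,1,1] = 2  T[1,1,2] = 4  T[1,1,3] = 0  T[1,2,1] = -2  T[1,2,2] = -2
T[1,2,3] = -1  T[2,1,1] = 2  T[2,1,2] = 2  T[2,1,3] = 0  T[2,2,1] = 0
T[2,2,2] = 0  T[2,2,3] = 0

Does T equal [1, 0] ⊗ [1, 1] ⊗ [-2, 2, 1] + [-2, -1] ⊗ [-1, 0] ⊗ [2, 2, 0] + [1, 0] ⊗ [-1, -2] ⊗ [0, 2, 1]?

Yes

Reconstruct entrywise from the claimed factors. For example, T[2,2,3] = 0 and Σₗ aₗ[2]bₗ[2]cₗ[3] = (0)·(1)·(1) + (-1)·(0)·(0) + (0)·(-2)·(1) = 0; checking all 12 entries, every one matches. The claim holds.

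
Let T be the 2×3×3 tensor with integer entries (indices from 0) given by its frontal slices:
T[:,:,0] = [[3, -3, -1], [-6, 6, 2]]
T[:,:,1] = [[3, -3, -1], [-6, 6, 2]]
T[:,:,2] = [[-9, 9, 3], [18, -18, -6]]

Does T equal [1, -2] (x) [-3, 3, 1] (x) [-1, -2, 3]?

Reconstruct entry (0,0,1) from the claimed factors: Σₗ aₗ[0]bₗ[0]cₗ[1] = (1)·(-3)·(-2) = 6, but T[0,0,1] = 3. The claim is false.

No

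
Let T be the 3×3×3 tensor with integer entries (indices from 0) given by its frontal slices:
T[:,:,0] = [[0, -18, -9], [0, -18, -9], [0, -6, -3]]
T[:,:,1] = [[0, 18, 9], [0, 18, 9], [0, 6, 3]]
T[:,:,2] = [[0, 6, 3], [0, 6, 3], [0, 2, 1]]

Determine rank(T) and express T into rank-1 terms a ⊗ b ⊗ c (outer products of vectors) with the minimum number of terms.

rank(T) = 1

Lower bound: T ≠ 0 (e.g. T[0,1,0] = -18), so rank(T) ≥ 1.
Upper bound: if T = a ⊗ b ⊗ c then every fibre of T is a multiple of the corresponding factor, so read the factors off the fibres through the nonzero entry T[0,1,0] = -18.
The mode-1 fibre T[:,1,0] = [-18, -18, -6] gives a = [3, 3, 1] (primitive direction); the mode-2 fibre T[0,:,0] = [0, -18, -9] gives b = [0, 2, 1]; then c[k] = T[0,1,k] / (a[0]·b[1]) = [-18, 18, 6] / 6 = [-3, 3, 1].
Expanding [3, 3, 1] ⊗ [0, 2, 1] ⊗ [-3, 3, 1] reproduces all 27 entries of T, so T = [3, 3, 1] ⊗ [0, 2, 1] ⊗ [-3, 3, 1] and rank(T) ≤ 1.
These bounds meet, so rank(T) = 1.
Check entry T[2,2,2] = 1: (1)·(1)·(1) = 1.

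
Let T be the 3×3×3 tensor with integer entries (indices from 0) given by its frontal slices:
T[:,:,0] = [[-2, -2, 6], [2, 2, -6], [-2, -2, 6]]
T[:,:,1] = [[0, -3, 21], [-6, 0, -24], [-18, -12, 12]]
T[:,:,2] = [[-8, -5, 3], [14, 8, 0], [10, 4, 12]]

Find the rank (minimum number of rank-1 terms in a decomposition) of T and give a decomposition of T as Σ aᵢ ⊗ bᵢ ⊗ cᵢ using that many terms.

rank(T) = 2

Lower bound: the mode-1 unfolding of T (rows indexed by i, columns by (j,k) = (0,0), (0,1), (0,2), (1,0), (1,1), (1,2), (2,0), (2,1), (2,2)) is [[-2, 0, -8, -2, -3, -5, 6, 21, 3], [2, -6, 14, 2, 0, 8, -6, -24, 0], [-2, -18, 10, -2, -12, 4, 6, 12, 12]].
There the 2×2 minor on rows i ∈ {0, 1}, columns (j,k) ∈ {(0,0), (0,1)} is det [[-2, 0], [2, -6]] = 12 ≠ 0, so this unfolding has rank ≥ 2; CP rank is at least every unfolding rank, so rank(T) ≥ 2. (This is only a lower bound: in general the CP rank may exceed every unfolding rank, so we still need to exhibit 2 rank-1 terms summing to T.)
Upper bound — finding two terms. Write S_k = T[:,:,k] for the frontal slices: S₀ = [[-2, -2, 6], [2, 2, -6], [-2, -2, 6]], S₁ = [[0, -3, 21], [-6, 0, -24], [-18, -12, 12]], S₂ = [[-8, -5, 3], [14, 8, 0], [10, 4, 12]].
If T = a₁ ⊗ b₁ ⊗ c₁ + a₂ ⊗ b₂ ⊗ c₂ then each S_k = c₁[k]·a₁b₁ᵀ + c₂[k]·a₂b₂ᵀ. S₀ and S₁ are linearly independent, so a₁b₁ᵀ and a₂b₂ᵀ must span the same plane of matrices: they are the rank-1 matrices of the form x·S₀ + y·S₁.
The 2×2 minor of x·S₀ + y·S₁ on rows {0,1}, columns {0,1} is −6·xy − 18·y² = (-6)·(x + 3·y)(y), vanishing at (x:y) = (3:-1) and (1:0).
M₁ = 3·S₀ − S₁ = [[-6, -3, -3], [12, 6, 6], [12, 6, 6]] = (-3)·[1, -2, -2][2, 1, 1]ᵀ and M₂ = S₀ = [[-2, -2, 6], [2, 2, -6], [-2, -2, 6]] = (-2)·[1, -1, 1][1, 1, -3]ᵀ, so take a₁ = [1, -2, -2], b₁ = [2, 1, 1], a₂ = [1, -1, 1], b₂ = [1, 1, -3].
Each slice is an integer combination of E₁ = a₁b₁ᵀ and E₂ = a₂b₂ᵀ: S₀ = −2·E₂, S₁ = 3·E₁ − 6·E₂, S₂ = −3·E₁ − 2·E₂; reading off coefficients, c₁ = [0, 3, -3] and c₂ = [-2, -6, -2].
Hence T = [1, -2, -2] ⊗ [2, 1, 1] ⊗ [0, 3, -3] + [1, -1, 1] ⊗ [1, 1, -3] ⊗ [-2, -6, -2], so rank(T) ≤ 2.
These bounds meet, so rank(T) = 2.
Check entry T[1,0,0] = 2: (-2)·(2)·(0) + (-1)·(1)·(-2) = 2.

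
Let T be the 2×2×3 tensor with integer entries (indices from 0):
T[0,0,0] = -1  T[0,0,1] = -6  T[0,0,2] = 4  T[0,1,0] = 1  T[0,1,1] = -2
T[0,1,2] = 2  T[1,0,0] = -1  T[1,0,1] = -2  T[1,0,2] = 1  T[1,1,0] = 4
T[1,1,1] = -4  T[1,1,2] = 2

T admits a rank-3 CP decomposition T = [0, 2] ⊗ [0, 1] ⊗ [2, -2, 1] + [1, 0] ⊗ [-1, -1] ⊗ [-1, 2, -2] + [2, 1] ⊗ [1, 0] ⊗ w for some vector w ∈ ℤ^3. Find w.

w = [-1, -2, 1]

Subtract the known terms from T to get the rank-1 residual R = [2, 1] ⊗ [1, 0] ⊗ w, so R[i,j,k] = a[i]·b[j]·w[k]. Pick indices with nonzero a[0]·b[0] = (2)·(1) = 2. Only the fibre through (0,0,·) is needed: R[0,0,:] = T[0,0,:] − Σₗ aₗ[0]bₗ[0]cₗ = [-1, -6, 4] − (0)·(0)·[2, -2, 1] − (1)·(-1)·[-1, 2, -2] = [-2, -4, 2]. Then w[k] = R[0,0,k] / 2 for each k, giving w = [-2, -4, 2] / 2 = [-1, -2, 1].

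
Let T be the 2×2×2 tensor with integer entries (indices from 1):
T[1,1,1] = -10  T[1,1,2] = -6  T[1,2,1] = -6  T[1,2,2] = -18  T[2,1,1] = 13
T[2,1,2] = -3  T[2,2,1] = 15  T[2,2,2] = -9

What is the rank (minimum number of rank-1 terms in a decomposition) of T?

Lower bound: the mode-3 unfolding of T (rows indexed by k, columns by (i,j) = (1,1), (1,2), (2,1), (2,2)) is [[-10, -6, 13, 15], [-6, -18, -3, -9]].
There the 2×2 minor on rows k ∈ {1, 2}, columns (i,j) ∈ {(1,1), (1,2)} is det [[-10, -6], [-6, -18]] = 144 ≠ 0, so this unfolding has rank ≥ 2; CP rank is at least every unfolding rank, so rank(T) ≥ 2. (Flattening ranks never certify an upper bound on CP rank; for that we must actually write T with 2 rank-1 terms.)
Upper bound — finding two terms. Write S_k = T[:,:,k] for the frontal slices: S₁ = [[-10, -6], [13, 15]], S₂ = [[-6, -18], [-3, -9]].
If T = a₁ ⊗ b₁ ⊗ c₁ + a₂ ⊗ b₂ ⊗ c₂ then each S_k = c₁[k]·a₁b₁ᵀ + c₂[k]·a₂b₂ᵀ. S₁ and S₂ are linearly independent, so a₁b₁ᵀ and a₂b₂ᵀ must span the same plane of matrices: they are the rank-1 matrices of the form x·S₁ + y·S₂.
det(x·S₁ + y·S₂) is −72·x² + 216·xy = (-72)·(x − 3·y)(x), vanishing at (x:y) = (3:1) and (0:1).
M₁ = 3·S₁ + S₂ = [[-36, -36], [36, 36]] = (-36)·[1, -1][1, 1]ᵀ and M₂ = S₂ = [[-6, -18], [-3, -9]] = (-3)·[2, 1][1, 3]ᵀ, so take a₁ = [1, -1], b₁ = [1, 1], a₂ = [2, 1], b₂ = [1, 3].
Each slice is an integer combination of E₁ = a₁b₁ᵀ and E₂ = a₂b₂ᵀ: S₁ = −12·E₁ + E₂, S₂ = −3·E₂; reading off coefficients, c₁ = [-12, 0] and c₂ = [1, -3].
Hence T = [1, -1] ⊗ [1, 1] ⊗ [-12, 0] + [2, 1] ⊗ [1, 3] ⊗ [1, -3], so rank(T) ≤ 2.
These bounds meet, so rank(T) = 2.
Check entry T[2,2,2] = -9: (-1)·(1)·(0) + (1)·(3)·(-3) = -9.

2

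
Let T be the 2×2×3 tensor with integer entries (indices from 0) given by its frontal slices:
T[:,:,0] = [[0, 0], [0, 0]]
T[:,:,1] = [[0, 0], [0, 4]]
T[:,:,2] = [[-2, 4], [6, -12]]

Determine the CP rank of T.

2

Lower bound: the mode-3 unfolding of T (rows indexed by k, columns by (i,j) = (0,0), (0,1), (1,0), (1,1)) is [[0, 0, 0, 0], [0, 0, 0, 4], [-2, 4, 6, -12]].
There the 2×2 minor on rows k ∈ {1, 2}, columns (i,j) ∈ {(0,0), (1,1)} is det [[0, 4], [-2, -12]] = 8 ≠ 0, so this unfolding has rank ≥ 2; CP rank is at least every unfolding rank, so rank(T) ≥ 2. (Flattening ranks never certify an upper bound on CP rank; for that we must actually write T with 2 rank-1 terms.)
Upper bound — finding two terms. Write S_k = T[:,:,k] for the frontal slices: S₀ = [[0, 0], [0, 0]], S₁ = [[0, 0], [0, 4]], S₂ = [[-2, 4], [6, -12]].
If T = a₁ (x) b₁ (x) c₁ + a₂ (x) b₂ (x) c₂ then each S_k = c₁[k]·a₁b₁ᵀ + c₂[k]·a₂b₂ᵀ. S₁ and S₂ are linearly independent, so a₁b₁ᵀ and a₂b₂ᵀ must span the same plane of matrices: they are the rank-1 matrices of the form x·S₁ + y·S₂.
det(x·S₁ + y·S₂) is −8·xy = (-8)·(y)(x), vanishing at (x:y) = (1:0) and (0:1).
M₁ = S₁ = [[0, 0], [0, 4]] = 4·[0, 1][0, 1]ᵀ and M₂ = S₂ = [[-2, 4], [6, -12]] = (-2)·[1, -3][1, -2]ᵀ, so take a₁ = [0, 1], b₁ = [0, 1], a₂ = [1, -3], b₂ = [1, -2].
Each slice is an integer combination of E₁ = a₁b₁ᵀ and E₂ = a₂b₂ᵀ: S₀ = 0, S₁ = 4·E₁, S₂ = −2·E₂; reading off coefficients, c₁ = [0, 4, 0] and c₂ = [0, 0, -2].
Hence T = [0, 1] (x) [0, 1] (x) [0, 4, 0] + [1, -3] (x) [1, -2] (x) [0, 0, -2], so rank(T) ≤ 2.
These bounds meet, so rank(T) = 2.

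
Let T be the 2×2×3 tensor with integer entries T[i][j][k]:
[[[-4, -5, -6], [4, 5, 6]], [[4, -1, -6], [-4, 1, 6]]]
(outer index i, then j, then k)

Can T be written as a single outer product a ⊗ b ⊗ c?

No

The mode-1 unfolding of T (rows indexed by i, columns by (j,k) = (0,0), (0,1), (0,2), (1,0), (1,1), (1,2)) is [[-4, -5, -6, 4, 5, 6], [4, -1, -6, -4, 1, 6]].
There the 2×2 minor on rows i ∈ {0, 1}, columns (j,k) ∈ {(0,0), (0,1)} is det [[-4, -5], [4, -1]] = 24 ≠ 0, so this unfolding has rank ≥ 2; CP rank is at least every unfolding rank, so rank(T) ≥ 2.
In particular rank(T) ≥ 2 > 1, so T is not rank-1.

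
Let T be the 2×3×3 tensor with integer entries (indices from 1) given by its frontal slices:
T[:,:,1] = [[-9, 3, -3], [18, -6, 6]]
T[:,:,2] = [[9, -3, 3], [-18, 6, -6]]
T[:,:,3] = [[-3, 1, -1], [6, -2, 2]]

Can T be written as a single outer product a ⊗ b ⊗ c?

The mode-1 fibre T[:,1,1] = [-9, 18] gives a = [1, -2] (primitive direction); the mode-2 fibre T[1,:,1] = [-9, 3, -3] gives b = [3, -1, 1]; then c[k] = T[1,1,k] / (a[1]·b[1]) = [-9, 9, -3] / 3 = [-3, 3, -1].
Expanding [1, -2] ⊗ [3, -1, 1] ⊗ [-3, 3, -1] reproduces all 18 entries of T, so T = [1, -2] ⊗ [3, -1, 1] ⊗ [-3, 3, -1] and rank(T) ≤ 1.
Equivalently every frontal slice T[:,:,k] is c[k] times the rank-1 matrix [1, -2] ⊗ [3, -1, 1]. So T has rank 1 (it is nonzero).

Yes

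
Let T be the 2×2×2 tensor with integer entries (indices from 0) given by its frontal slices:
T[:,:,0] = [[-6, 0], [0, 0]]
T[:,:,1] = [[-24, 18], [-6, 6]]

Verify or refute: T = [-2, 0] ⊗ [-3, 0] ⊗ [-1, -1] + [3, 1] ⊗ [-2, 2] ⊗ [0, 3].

Reconstruct entrywise from the claimed factors. For example, T[1,1,1] = 6 and Σₗ aₗ[1]bₗ[1]cₗ[1] = (0)·(0)·(-1) + (1)·(2)·(3) = 6; checking all 8 entries, every one matches. The claim holds.

Yes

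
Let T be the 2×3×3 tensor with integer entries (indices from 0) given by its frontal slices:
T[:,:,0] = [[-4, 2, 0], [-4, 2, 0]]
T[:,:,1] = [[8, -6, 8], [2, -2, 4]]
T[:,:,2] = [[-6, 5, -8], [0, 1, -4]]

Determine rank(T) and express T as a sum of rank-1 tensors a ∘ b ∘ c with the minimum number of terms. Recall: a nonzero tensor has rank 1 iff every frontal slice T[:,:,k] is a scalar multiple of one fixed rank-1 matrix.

Lower bound: the mode-3 unfolding of T (rows indexed by k, columns by (i,j) = (0,0), (0,1), (0,2), (1,0), (1,1), (1,2)) is [[-4, 2, 0, -4, 2, 0], [8, -6, 8, 2, -2, 4], [-6, 5, -8, 0, 1, -4]].
There the 2×2 minor on rows k ∈ {0, 1}, columns (i,j) ∈ {(0,0), (0,1)} is det [[-4, 2], [8, -6]] = 8 ≠ 0, so this unfolding has rank ≥ 2; CP rank is at least every unfolding rank, so rank(T) ≥ 2. (Flattening ranks never certify an upper bound on CP rank; for that we must actually write T with 2 rank-1 terms.)
Upper bound — finding two terms. Write S_k = T[:,:,k] for the frontal slices: S₀ = [[-4, 2, 0], [-4, 2, 0]], S₁ = [[8, -6, 8], [2, -2, 4]], S₂ = [[-6, 5, -8], [0, 1, -4]].
If T = a₁ ∘ b₁ ∘ c₁ + a₂ ∘ b₂ ∘ c₂ then each S_k = c₁[k]·a₁b₁ᵀ + c₂[k]·a₂b₂ᵀ. S₀ and S₁ are linearly independent, so a₁b₁ᵀ and a₂b₂ᵀ must span the same plane of matrices: they are the rank-1 matrices of the form x·S₀ + y·S₁.
The 2×2 minor of x·S₀ + y·S₁ on rows {0,1}, columns {0,1} is −4·xy − 4·y² = (-4)·(y)(x + y), vanishing at (x:y) = (1:0) and (1:-1).
M₁ = S₀ = [[-4, 2, 0], [-4, 2, 0]] = (-2)·[1, 1][2, -1, 0]ᵀ and M₂ = S₀ − S₁ = [[-12, 8, -8], [-6, 4, -4]] = (-2)·[2, 1][3, -2, 2]ᵀ, so take a₁ = [1, 1], b₁ = [2, -1, 0], a₂ = [2, 1], b₂ = [3, -2, 2].
Each slice is an integer combination of E₁ = a₁b₁ᵀ and E₂ = a₂b₂ᵀ: S₀ = −2·E₁, S₁ = −2·E₁ + 2·E₂, S₂ = 3·E₁ − 2·E₂; reading off coefficients, c₁ = [-2, -2, 3] and c₂ = [0, 2, -2].
Hence T = [1, 1] ∘ [2, -1, 0] ∘ [-2, -2, 3] + [2, 1] ∘ [3, -2, 2] ∘ [0, 2, -2], so rank(T) ≤ 2.
These bounds meet, so rank(T) = 2.

rank(T) = 2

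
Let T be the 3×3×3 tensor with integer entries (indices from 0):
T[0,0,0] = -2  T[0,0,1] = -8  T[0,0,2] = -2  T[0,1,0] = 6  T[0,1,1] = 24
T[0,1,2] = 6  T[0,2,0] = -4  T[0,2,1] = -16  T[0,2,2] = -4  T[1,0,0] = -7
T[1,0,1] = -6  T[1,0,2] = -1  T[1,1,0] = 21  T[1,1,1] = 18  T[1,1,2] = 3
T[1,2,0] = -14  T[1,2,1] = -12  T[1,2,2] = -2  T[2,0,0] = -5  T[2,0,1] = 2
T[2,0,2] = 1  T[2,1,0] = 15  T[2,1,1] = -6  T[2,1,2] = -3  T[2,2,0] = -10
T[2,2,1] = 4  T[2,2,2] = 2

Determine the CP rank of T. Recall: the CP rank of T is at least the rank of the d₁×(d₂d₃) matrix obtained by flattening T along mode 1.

2

Lower bound: the mode-1 unfolding of T (rows indexed by i, columns by (j,k) = (0,0), (0,1), (0,2), (1,0), (1,1), (1,2), (2,0), (2,1), (2,2)) is [[-2, -8, -2, 6, 24, 6, -4, -16, -4], [-7, -6, -1, 21, 18, 3, -14, -12, -2], [-5, 2, 1, 15, -6, -3, -10, 4, 2]].
There the 2×2 minor on rows i ∈ {0, 1}, columns (j,k) ∈ {(0,0), (0,1)} is det [[-2, -8], [-7, -6]] = -44 ≠ 0, so this unfolding has rank ≥ 2; CP rank is at least every unfolding rank, so rank(T) ≥ 2. (Unfolding ranks only ever bound the CP rank from below — rank(T) can be strictly larger than all of them — so the matching upper bound has to come from an explicit 2-term decomposition.)
Upper bound — finding two terms. Every mode-2 slice of T is a multiple of one matrix: T[:,j,:] = b[j]·M with b = [1, -3, 2] and M = [[-2, -8, -2], [-7, -6, -1], [-5, 2, 1]] (rows indexed by i, columns by k). So it suffices to write M as a sum of two rank-1 matrices.
The rows of M satisfy (row 0) = (row 1) − (row 2), so splitting by rows, M = [1, 1, 0][-7, -6, -1]ᵀ + [-1, 0, 1][-5, 2, 1]ᵀ.
Hence T = [1, 1, 0] ⊗ [1, -3, 2] ⊗ [-7, -6, -1] + [-1, 0, 1] ⊗ [1, -3, 2] ⊗ [-5, 2, 1], so rank(T) ≤ 2.
These bounds meet, so rank(T) = 2.
Check entry T[2,1,2] = -3: (0)·(-3)·(-1) + (1)·(-3)·(1) = -3.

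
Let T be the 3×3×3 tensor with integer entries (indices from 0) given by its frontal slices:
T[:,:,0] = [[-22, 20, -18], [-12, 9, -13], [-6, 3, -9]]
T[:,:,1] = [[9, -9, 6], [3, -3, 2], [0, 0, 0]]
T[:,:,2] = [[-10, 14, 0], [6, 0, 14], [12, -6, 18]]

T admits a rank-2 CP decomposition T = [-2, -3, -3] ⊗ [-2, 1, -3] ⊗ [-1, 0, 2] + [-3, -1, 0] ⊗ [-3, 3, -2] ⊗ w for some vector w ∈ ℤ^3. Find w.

w = [-2, 1, -2]

Subtract the known terms from T to get the rank-1 residual R = [-3, -1, 0] ⊗ [-3, 3, -2] ⊗ w, so R[i,j,k] = a[i]·b[j]·w[k]. Pick indices with nonzero a[0]·b[0] = (-3)·(-3) = 9. Only the fibre through (0,0,·) is needed: R[0,0,:] = T[0,0,:] − Σₗ aₗ[0]bₗ[0]cₗ = [-22, 9, -10] − (-2)·(-2)·[-1, 0, 2] = [-18, 9, -18]. Then w[k] = R[0,0,k] / 9 for each k, giving w = [-18, 9, -18] / 9 = [-2, 1, -2].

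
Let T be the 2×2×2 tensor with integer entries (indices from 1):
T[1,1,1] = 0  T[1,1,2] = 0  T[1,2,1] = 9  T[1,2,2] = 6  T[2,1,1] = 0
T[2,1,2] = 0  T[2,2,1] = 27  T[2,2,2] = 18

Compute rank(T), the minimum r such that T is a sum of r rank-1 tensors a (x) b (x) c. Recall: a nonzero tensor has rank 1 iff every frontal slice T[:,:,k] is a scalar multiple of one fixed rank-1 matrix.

Lower bound: T ≠ 0 (e.g. T[1,2,1] = 9), so rank(T) ≥ 1.
Upper bound: if T = a (x) b (x) c then every fibre of T is a multiple of the corresponding factor, so read the factors off the fibres through the nonzero entry T[1,2,1] = 9.
The mode-1 fibre T[:,2,1] = [9, 27] gives a = [1, 3] (primitive direction); the mode-2 fibre T[1,:,1] = [0, 9] gives b = [0, 1]; then c[k] = T[1,2,k] / (a[1]·b[2]) = [9, 6] / 1 = [9, 6].
Expanding [1, 3] (x) [0, 1] (x) [9, 6] reproduces all 8 entries of T, so T = [1, 3] (x) [0, 1] (x) [9, 6] and rank(T) ≤ 1.
These bounds meet, so rank(T) = 1.

1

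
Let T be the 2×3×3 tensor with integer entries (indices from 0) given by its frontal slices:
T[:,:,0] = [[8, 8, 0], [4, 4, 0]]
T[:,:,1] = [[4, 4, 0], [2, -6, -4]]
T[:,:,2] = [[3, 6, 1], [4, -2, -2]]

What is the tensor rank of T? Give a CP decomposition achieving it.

rank(T) = 3

Lower bound: the mode-2 unfolding of T (rows indexed by j, columns by (i,k) = (0,0), (0,1), (0,2), (1,0), (1,1), (1,2)) is [[8, 4, 3, 4, 2, 4], [8, 4, 6, 4, -6, -2], [0, 0, 1, 0, -4, -2]].
There the 3×3 minor on rows j ∈ {0, 1, 2}, columns (i,k) ∈ {(0,0), (0,2), (1,1)} is det [[8, 3, 2], [8, 6, -6], [0, 1, -4]] = -32 ≠ 0, so this unfolding has rank ≥ 3; CP rank is at least every unfolding rank, so rank(T) ≥ 3. (Flattening ranks never certify an upper bound on CP rank; for that we must actually write T with 3 rank-1 terms.)
Upper bound: T is a sum of 3 rank-1 terms, T = [0, 1] ⊗ [0, 2, 1] ⊗ [0, -4, 0] + [1, -2] ⊗ [1, -2, -1] ⊗ [0, 0, -1] + [2, 1] ⊗ [1, 1, 0] ⊗ [4, 2, 2] (one valid choice — decompositions are not unique — normalised so each a, b is primitive with positive first nonzero entry; check it by expanding all entries), so rank(T) ≤ 3.
These bounds meet, so rank(T) = 3.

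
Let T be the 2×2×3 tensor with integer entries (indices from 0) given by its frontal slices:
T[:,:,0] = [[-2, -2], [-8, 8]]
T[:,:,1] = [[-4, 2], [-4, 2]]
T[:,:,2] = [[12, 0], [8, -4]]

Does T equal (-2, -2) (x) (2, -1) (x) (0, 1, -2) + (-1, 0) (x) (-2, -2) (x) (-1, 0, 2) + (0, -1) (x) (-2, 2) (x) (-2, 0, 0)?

Reconstruct entry (1,0,0) from the claimed factors: Σₗ aₗ[1]bₗ[0]cₗ[0] = (-2)·(2)·(0) + (0)·(-2)·(-1) + (-1)·(-2)·(-2) = -4, but T[1,0,0] = -8. The claim is false.

No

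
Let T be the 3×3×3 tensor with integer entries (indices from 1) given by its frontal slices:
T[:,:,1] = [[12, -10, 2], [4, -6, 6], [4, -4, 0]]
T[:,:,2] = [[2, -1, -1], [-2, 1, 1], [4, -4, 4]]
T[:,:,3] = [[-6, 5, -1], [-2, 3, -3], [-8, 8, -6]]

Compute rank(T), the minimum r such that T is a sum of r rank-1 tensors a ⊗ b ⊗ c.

3

Lower bound: the mode-1 unfolding of T (rows indexed by i, columns by (j,k) = (1,1), (1,2), (1,3), (2,1), (2,2), (2,3), (3,1), (3,2), (3,3)) is [[12, 2, -6, -10, -1, 5, 2, -1, -1], [4, -2, -2, -6, 1, 3, 6, 1, -3], [4, 4, -8, -4, -4, 8, 0, 4, -6]].
There the 3×3 minor on rows i ∈ {1, 2, 3}, columns (j,k) ∈ {(1,1), (1,2), (1,3)} is det [[12, 2, -6], [4, -2, -2], [4, 4, -8]] = 192 ≠ 0, so this unfolding has rank ≥ 3; CP rank is at least every unfolding rank, so rank(T) ≥ 3. (This is only a lower bound: in general the CP rank may exceed every unfolding rank, so we still need to exhibit 3 rank-1 terms summing to T.)
Upper bound: T is a sum of 3 rank-1 terms, T = [0, 0, 1] ⊗ [1, -1, 1] ⊗ [-4, 4, -4] + [1, -1, 0] ⊗ [2, -1, -1] ⊗ [2, 1, -1] + [1, 1, 1] ⊗ [2, -2, 1] ⊗ [4, 0, -2] (written with every a and b primitive with positive leading entry and the scale carried by c; CP decompositions are not unique, and this one is verified by expanding entrywise), so rank(T) ≤ 3.
These bounds meet, so rank(T) = 3.
Check entry T[3,3,3] = -6: (1)·(1)·(-4) + (0)·(-1)·(-1) + (1)·(1)·(-2) = -6.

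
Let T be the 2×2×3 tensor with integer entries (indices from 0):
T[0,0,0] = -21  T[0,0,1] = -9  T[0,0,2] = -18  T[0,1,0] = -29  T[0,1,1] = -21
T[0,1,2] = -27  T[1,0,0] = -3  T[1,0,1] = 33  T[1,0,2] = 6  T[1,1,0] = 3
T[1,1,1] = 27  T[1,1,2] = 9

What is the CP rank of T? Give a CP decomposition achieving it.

Lower bound: in the mode-1 unfolding of T (rows indexed by i, columns by (j,k)) the 2×2 minor on rows i ∈ {0, 1}, columns (j,k) ∈ {(0,0), (0,1)} is det [[-21, -9], [-3, 33]] = -720 ≠ 0, so that unfolding has rank ≥ 2 and hence rank(T) ≥ 2 (CP rank is at least every unfolding rank, though it can be larger).
Upper bound: with S_k = T[:,:,k], the two rank-1 terms a₁b₁ᵀ, a₂b₂ᵀ are the rank-1 members of the pencil x·S₀ + y·S₁.
det(x·S₀ + y·S₁) is −150·x² + 300·xy + 450·y² = (-150)·(x − 3·y)(x + y), vanishing at (x:y) = (3:1) and (1:-1).
M₁ = 3·S₀ + S₁ = [[-72, -108], [24, 36]] = (-12)·[3, -1][2, 3]ᵀ and M₂ = S₀ − S₁ = [[-12, -8], [-36, -24]] = (-4)·[1, 3][3, 2]ᵀ, so take a₁ = [3, -1], b₁ = [2, 3], a₂ = [1, 3], b₂ = [3, 2].
Each slice is an integer combination of E₁ = a₁b₁ᵀ and E₂ = a₂b₂ᵀ: S₀ = −3·E₁ − E₂, S₁ = −3·E₁ + 3·E₂, S₂ = −3·E₁; reading off coefficients, c₁ = [-3, -3, -3] and c₂ = [-1, 3, 0].
Hence T = [3, -1] ∘ [2, 3] ∘ [-3, -3, -3] + [1, 3] ∘ [3, 2] ∘ [-1, 3, 0], so rank(T) ≤ 2.
These bounds meet, so rank(T) = 2.

rank(T) = 2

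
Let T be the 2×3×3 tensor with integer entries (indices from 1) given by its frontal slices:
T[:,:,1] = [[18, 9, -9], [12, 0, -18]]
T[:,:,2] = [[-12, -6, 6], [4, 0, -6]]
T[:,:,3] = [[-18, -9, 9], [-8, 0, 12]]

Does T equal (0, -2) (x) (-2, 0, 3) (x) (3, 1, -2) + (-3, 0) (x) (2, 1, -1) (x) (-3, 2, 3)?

Reconstruct entrywise from the claimed factors. For example, T[1,2,1] = 9 and Σₗ aₗ[1]bₗ[2]cₗ[1] = (0)·(0)·(3) + (-3)·(1)·(-3) = 9; checking all 18 entries, every one matches. The claim holds.

Yes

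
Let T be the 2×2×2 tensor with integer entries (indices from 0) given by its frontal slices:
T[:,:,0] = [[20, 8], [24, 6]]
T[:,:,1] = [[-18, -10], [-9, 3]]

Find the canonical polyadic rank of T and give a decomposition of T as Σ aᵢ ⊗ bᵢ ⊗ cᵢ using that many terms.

Lower bound: the mode-3 unfolding of T (rows indexed by k, columns by (i,j) = (0,0), (0,1), (1,0), (1,1)) is [[20, 8, 24, 6], [-18, -10, -9, 3]].
There the 2×2 minor on rows k ∈ {0, 1}, columns (i,j) ∈ {(0,0), (0,1)} is det [[20, 8], [-18, -10]] = -56 ≠ 0, so this unfolding has rank ≥ 2; CP rank is at least every unfolding rank, so rank(T) ≥ 2. (Unfolding ranks only ever bound the CP rank from below — rank(T) can be strictly larger than all of them — so the matching upper bound has to come from an explicit 2-term decomposition.)
Upper bound — finding two terms. Write S_k = T[:,:,k] for the frontal slices: S₀ = [[20, 8], [24, 6]], S₁ = [[-18, -10], [-9, 3]].
If T = a₁ ⊗ b₁ ⊗ c₁ + a₂ ⊗ b₂ ⊗ c₂ then each S_k = c₁[k]·a₁b₁ᵀ + c₂[k]·a₂b₂ᵀ. S₀ and S₁ are linearly independent, so a₁b₁ᵀ and a₂b₂ᵀ must span the same plane of matrices: they are the rank-1 matrices of the form x·S₀ + y·S₁.
det(x·S₀ + y·S₁) is −72·x² + 264·xy − 144·y² = (-24)·(x − 3·y)(3·x − 2·y), vanishing at (x:y) = (3:1) and (2:3).
M₁ = 3·S₀ + S₁ = [[42, 14], [63, 21]] = 7·[2, 3][3, 1]ᵀ and M₂ = 2·S₀ + 3·S₁ = [[-14, -14], [21, 21]] = (-7)·[2, -3][1, 1]ᵀ, so take a₁ = [2, 3], b₁ = [3, 1], a₂ = [2, -3], b₂ = [1, 1].
Each slice is an integer combination of E₁ = a₁b₁ᵀ and E₂ = a₂b₂ᵀ: S₀ = 3·E₁ + E₂, S₁ = −2·E₁ − 3·E₂; reading off coefficients, c₁ = [3, -2] and c₂ = [1, -3].
Hence T = [2, 3] ⊗ [3, 1] ⊗ [3, -2] + [2, -3] ⊗ [1, 1] ⊗ [1, -3], so rank(T) ≤ 2.
These bounds meet, so rank(T) = 2.

rank(T) = 2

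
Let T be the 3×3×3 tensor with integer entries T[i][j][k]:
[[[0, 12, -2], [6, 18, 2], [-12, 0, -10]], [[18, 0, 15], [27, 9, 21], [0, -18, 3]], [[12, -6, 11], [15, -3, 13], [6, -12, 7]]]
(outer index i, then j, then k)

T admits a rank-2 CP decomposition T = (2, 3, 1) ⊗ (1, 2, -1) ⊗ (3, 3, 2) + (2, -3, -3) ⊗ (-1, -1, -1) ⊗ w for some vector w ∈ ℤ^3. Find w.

Subtract the known terms from T to get the rank-1 residual R = (2, -3, -3) ⊗ (-1, -1, -1) ⊗ w, so R[i,j,k] = a[i]·b[j]·w[k]. Pick indices with nonzero a[0]·b[0] = (2)·(-1) = -2. Only the fibre through (0,0,·) is needed: R[0,0,:] = T[0,0,:] − Σₗ aₗ[0]bₗ[0]cₗ = [0, 12, -2] − (2)·(1)·(3, 3, 2) = [-6, 6, -6]. Then w[k] = R[0,0,k] / -2 for each k, giving w = [-6, 6, -6] / -2 = (3, -3, 3).

w = (3, -3, 3)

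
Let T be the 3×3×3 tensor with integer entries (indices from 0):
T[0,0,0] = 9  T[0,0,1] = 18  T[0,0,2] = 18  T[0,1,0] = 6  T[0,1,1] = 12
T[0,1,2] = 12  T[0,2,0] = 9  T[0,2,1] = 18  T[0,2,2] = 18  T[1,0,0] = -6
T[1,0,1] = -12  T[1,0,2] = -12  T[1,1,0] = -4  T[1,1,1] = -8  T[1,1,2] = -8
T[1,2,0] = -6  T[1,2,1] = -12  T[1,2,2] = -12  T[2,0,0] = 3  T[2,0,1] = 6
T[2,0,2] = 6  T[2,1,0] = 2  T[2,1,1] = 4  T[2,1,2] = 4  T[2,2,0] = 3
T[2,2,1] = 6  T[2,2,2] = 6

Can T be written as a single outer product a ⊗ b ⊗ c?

If T = a ⊗ b ⊗ c then every fibre of T is a multiple of the corresponding factor, so read the factors off the fibres through the nonzero entry T[0,0,0] = 9.
The mode-1 fibre T[:,0,0] = [9, -6, 3] gives a = [3, -2, 1] (primitive direction); the mode-2 fibre T[0,:,0] = [9, 6, 9] gives b = [3, 2, 3]; then c[k] = T[0,0,k] / (a[0]·b[0]) = [9, 18, 18] / 9 = [1, 2, 2].
Expanding [3, -2, 1] ⊗ [3, 2, 3] ⊗ [1, 2, 2] reproduces all 27 entries of T, so T = [3, -2, 1] ⊗ [3, 2, 3] ⊗ [1, 2, 2] and rank(T) ≤ 1.
Equivalently every frontal slice T[:,:,k] is c[k] times the rank-1 matrix [3, -2, 1] ⊗ [3, 2, 3]. So T has rank 1 (it is nonzero).

Yes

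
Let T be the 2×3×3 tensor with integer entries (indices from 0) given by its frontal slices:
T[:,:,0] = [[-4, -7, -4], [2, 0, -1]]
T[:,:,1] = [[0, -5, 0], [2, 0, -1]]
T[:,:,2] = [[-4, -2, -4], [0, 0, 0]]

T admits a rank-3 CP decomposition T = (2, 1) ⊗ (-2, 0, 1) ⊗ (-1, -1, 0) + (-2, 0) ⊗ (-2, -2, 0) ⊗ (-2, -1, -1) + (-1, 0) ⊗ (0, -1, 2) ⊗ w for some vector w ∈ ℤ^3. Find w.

w = (1, -1, 2)

Subtract the known terms from T to get the rank-1 residual R = (-1, 0) ⊗ (0, -1, 2) ⊗ w, so R[i,j,k] = a[i]·b[j]·w[k]. Pick indices with nonzero a[0]·b[1] = (-1)·(-1) = 1. Only the fibre through (0,1,·) is needed: R[0,1,:] = T[0,1,:] − Σₗ aₗ[0]bₗ[1]cₗ = [-7, -5, -2] − (2)·(0)·(-1, -1, 0) − (-2)·(-2)·(-2, -1, -1) = [1, -1, 2]. Then w[k] = R[0,1,k] / 1 for each k, giving w = [1, -1, 2] / 1 = (1, -1, 2).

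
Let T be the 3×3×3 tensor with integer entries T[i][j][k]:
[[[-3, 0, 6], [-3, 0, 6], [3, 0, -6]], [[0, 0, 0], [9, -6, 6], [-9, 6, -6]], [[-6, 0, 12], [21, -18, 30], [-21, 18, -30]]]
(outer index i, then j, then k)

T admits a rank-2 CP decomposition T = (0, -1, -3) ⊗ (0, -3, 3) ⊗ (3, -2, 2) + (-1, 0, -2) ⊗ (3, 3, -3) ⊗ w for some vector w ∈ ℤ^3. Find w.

w = (1, 0, -2)

Subtract the known terms from T to get the rank-1 residual R = (-1, 0, -2) ⊗ (3, 3, -3) ⊗ w, so R[i,j,k] = a[i]·b[j]·w[k]. Pick indices with nonzero a[0]·b[0] = (-1)·(3) = -3. Only the fibre through (0,0,·) is needed: R[0,0,:] = T[0,0,:] − Σₗ aₗ[0]bₗ[0]cₗ = [-3, 0, 6] − (0)·(0)·(3, -2, 2) = [-3, 0, 6]. Then w[k] = R[0,0,k] / -3 for each k, giving w = [-3, 0, 6] / -3 = (1, 0, -2).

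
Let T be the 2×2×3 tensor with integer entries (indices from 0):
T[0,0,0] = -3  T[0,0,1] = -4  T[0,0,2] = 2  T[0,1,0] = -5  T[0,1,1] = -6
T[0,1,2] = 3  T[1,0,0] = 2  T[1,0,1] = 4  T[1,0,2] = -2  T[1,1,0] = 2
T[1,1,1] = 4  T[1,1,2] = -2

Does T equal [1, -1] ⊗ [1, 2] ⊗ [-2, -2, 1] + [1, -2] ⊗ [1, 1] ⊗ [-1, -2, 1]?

Reconstruct entry (1,0,0) from the claimed factors: Σₗ aₗ[1]bₗ[0]cₗ[0] = (-1)·(1)·(-2) + (-2)·(1)·(-1) = 4, but T[1,0,0] = 2. The claim is false.

No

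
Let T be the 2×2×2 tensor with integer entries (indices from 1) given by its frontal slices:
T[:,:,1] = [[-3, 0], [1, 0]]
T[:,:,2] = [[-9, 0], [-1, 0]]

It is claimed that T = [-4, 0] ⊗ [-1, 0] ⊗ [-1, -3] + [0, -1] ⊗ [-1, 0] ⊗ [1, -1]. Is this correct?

Reconstruct entry (1,1,1) from the claimed factors: Σₗ aₗ[1]bₗ[1]cₗ[1] = (-4)·(-1)·(-1) + (0)·(-1)·(1) = -4, but T[1,1,1] = -3. The claim is false.

No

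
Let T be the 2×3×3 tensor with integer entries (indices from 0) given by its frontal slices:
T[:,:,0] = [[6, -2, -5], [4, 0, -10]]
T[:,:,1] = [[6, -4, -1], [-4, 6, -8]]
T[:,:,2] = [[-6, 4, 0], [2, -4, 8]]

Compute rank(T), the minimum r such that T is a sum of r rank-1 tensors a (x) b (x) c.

Lower bound: the mode-3 unfolding of T (rows indexed by k, columns by (i,j) = (0,0), (0,1), (0,2), (1,0), (1,1), (1,2)) is [[6, -2, -5, 4, 0, -10], [6, -4, -1, -4, 6, -8], [-6, 4, 0, 2, -4, 8]].
There the 3×3 minor on rows k ∈ {0, 1, 2}, columns (i,j) ∈ {(0,0), (0,1), (0,2)} is det [[6, -2, -5], [6, -4, -1], [-6, 4, 0]] = 12 ≠ 0, so this unfolding has rank ≥ 3; CP rank is at least every unfolding rank, so rank(T) ≥ 3. (Unfolding ranks only ever bound the CP rank from below — rank(T) can be strictly larger than all of them — so the matching upper bound has to come from an explicit 3-term decomposition.)
Upper bound: T is a sum of 3 rank-1 terms, T = [1, -2] (x) [2, -2, 1] (x) [-1, 1, 0] + [1, -1] (x) [1, -1, 1] (x) [4, 2, -4] + [1, 1] (x) [1, 0, -2] (x) [4, 2, -2] (one valid choice — decompositions are not unique — normalised so each a, b is primitive with positive first nonzero entry; check it by expanding all entries), so rank(T) ≤ 3.
These bounds meet, so rank(T) = 3.

3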